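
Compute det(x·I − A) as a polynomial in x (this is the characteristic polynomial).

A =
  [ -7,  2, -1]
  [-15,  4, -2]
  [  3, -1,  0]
x^3 + 3*x^2 + 3*x + 1

Expanding det(x·I − A) (e.g. by cofactor expansion or by noting that A is similar to its Jordan form J, which has the same characteristic polynomial as A) gives
  χ_A(x) = x^3 + 3*x^2 + 3*x + 1
which factors as (x + 1)^3. The eigenvalues (with algebraic multiplicities) are λ = -1 with multiplicity 3.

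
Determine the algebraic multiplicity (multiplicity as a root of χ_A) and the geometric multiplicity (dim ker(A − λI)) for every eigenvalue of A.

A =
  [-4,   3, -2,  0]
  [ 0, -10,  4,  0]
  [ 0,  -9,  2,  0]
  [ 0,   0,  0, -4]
λ = -4: alg = 4, geom = 3

Step 1 — factor the characteristic polynomial to read off the algebraic multiplicities:
  χ_A(x) = (x + 4)^4

Step 2 — compute geometric multiplicities via the rank-nullity identity g(λ) = n − rank(A − λI):
  rank(A − (-4)·I) = 1, so dim ker(A − (-4)·I) = n − 1 = 3

Summary:
  λ = -4: algebraic multiplicity = 4, geometric multiplicity = 3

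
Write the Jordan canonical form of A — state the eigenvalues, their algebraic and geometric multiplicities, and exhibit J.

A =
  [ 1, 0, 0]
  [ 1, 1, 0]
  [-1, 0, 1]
J_2(1) ⊕ J_1(1)

The characteristic polynomial is
  det(x·I − A) = x^3 - 3*x^2 + 3*x - 1 = (x - 1)^3

Eigenvalues and multiplicities (the geometric multiplicity of λ is n − rank(A − λI), which equals the number of Jordan blocks for λ):
  λ = 1: algebraic multiplicity = 3, geometric multiplicity = 2

Determining the block sizes for each eigenvalue:
  λ = 1: 2 blocks summing to 3 forces exactly one block of size 2 and the rest size 1 → block sizes [2, 1]

Assembling the blocks gives a Jordan form
J =
  [1, 1, 0]
  [0, 1, 0]
  [0, 0, 1]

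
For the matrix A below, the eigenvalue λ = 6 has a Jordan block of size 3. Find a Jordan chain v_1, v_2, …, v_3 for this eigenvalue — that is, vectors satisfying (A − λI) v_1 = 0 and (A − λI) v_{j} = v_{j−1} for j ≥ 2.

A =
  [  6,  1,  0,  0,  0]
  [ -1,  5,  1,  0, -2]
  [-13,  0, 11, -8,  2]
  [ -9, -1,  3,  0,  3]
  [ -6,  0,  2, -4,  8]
A Jordan chain for λ = 6 of length 3:
v_1 = (-1, 0, -5, -2, -2)ᵀ
v_2 = (0, -1, -13, -9, -6)ᵀ
v_3 = (1, 0, 0, 0, 0)ᵀ

Let N = A − (6)·I. We want v_3 with N^3 v_3 = 0 but N^2 v_3 ≠ 0; then v_{j-1} := N · v_j for j = 3, …, 2.

Pick v_3 = (1, 0, 0, 0, 0)ᵀ.
Then v_2 = N · v_3 = (0, -1, -13, -9, -6)ᵀ.
Then v_1 = N · v_2 = (-1, 0, -5, -2, -2)ᵀ.

Sanity check: (A − (6)·I) v_1 = (0, 0, 0, 0, 0)ᵀ = 0. ✓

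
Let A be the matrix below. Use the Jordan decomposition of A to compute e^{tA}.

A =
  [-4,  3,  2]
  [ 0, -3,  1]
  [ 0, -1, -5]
e^{tA} =
  [exp(-4*t), t^2*exp(-4*t)/2 + 3*t*exp(-4*t), t^2*exp(-4*t)/2 + 2*t*exp(-4*t)]
  [0, t*exp(-4*t) + exp(-4*t), t*exp(-4*t)]
  [0, -t*exp(-4*t), -t*exp(-4*t) + exp(-4*t)]

Strategy: write A = P · J · P⁻¹ where J is a Jordan canonical form, so e^{tA} = P · e^{tJ} · P⁻¹, and e^{tJ} can be computed block-by-block.

A has Jordan form
J =
  [-4,  1,  0]
  [ 0, -4,  1]
  [ 0,  0, -4]
(up to reordering of blocks).

Per-block formulas:
  For a 3×3 Jordan block J_3(-4): exp(t · J_3(-4)) = e^(-4t)·(I + t·N + (t^2/2)·N^2), where N is the 3×3 nilpotent shift.

After assembling e^{tJ} and conjugating by P, we get:

e^{tA} =
  [exp(-4*t), t^2*exp(-4*t)/2 + 3*t*exp(-4*t), t^2*exp(-4*t)/2 + 2*t*exp(-4*t)]
  [0, t*exp(-4*t) + exp(-4*t), t*exp(-4*t)]
  [0, -t*exp(-4*t), -t*exp(-4*t) + exp(-4*t)]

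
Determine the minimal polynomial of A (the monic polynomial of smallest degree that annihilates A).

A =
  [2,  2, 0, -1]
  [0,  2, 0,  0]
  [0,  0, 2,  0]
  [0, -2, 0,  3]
x^2 - 5*x + 6

The characteristic polynomial is χ_A(x) = (x - 3)*(x - 2)^3, so the eigenvalues are known. The minimal polynomial is
  m_A(x) = Π_λ (x − λ)^{k_λ}
where k_λ is the size of the *largest* Jordan block for λ (equivalently, the smallest k with (A − λI)^k v = 0 for every generalised eigenvector v of λ).

  λ = 2: largest Jordan block has size 1, contributing (x − 2)
  λ = 3: largest Jordan block has size 1, contributing (x − 3)

So m_A(x) = (x - 3)*(x - 2) = x^2 - 5*x + 6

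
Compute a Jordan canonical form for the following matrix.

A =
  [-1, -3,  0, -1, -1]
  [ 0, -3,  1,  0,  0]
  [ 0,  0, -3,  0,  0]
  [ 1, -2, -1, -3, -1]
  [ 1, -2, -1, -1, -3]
J_3(-3) ⊕ J_1(-2) ⊕ J_1(-2)

The characteristic polynomial is
  det(x·I − A) = x^5 + 13*x^4 + 67*x^3 + 171*x^2 + 216*x + 108 = (x + 2)^2*(x + 3)^3

Eigenvalues and multiplicities (the geometric multiplicity of λ is n − rank(A − λI), which equals the number of Jordan blocks for λ):
  λ = -3: algebraic multiplicity = 3, geometric multiplicity = 1
  λ = -2: algebraic multiplicity = 2, geometric multiplicity = 2

Determining the block sizes for each eigenvalue:
  λ = -3: one block (gm = 1), so the single block has size am = 3 → block sizes [3]
  λ = -2: gm = am = 2, so every block has size 1 → block sizes [1, 1]

Assembling the blocks gives a Jordan form
J =
  [-3,  1,  0,  0,  0]
  [ 0, -3,  1,  0,  0]
  [ 0,  0, -3,  0,  0]
  [ 0,  0,  0, -2,  0]
  [ 0,  0,  0,  0, -2]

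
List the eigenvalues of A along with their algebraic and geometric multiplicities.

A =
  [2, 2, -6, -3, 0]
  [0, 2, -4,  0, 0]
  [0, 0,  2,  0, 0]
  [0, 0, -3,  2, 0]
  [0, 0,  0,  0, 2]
λ = 2: alg = 5, geom = 3

Step 1 — factor the characteristic polynomial to read off the algebraic multiplicities:
  χ_A(x) = (x - 2)^5

Step 2 — compute geometric multiplicities via the rank-nullity identity g(λ) = n − rank(A − λI):
  rank(A − (2)·I) = 2, so dim ker(A − (2)·I) = n − 2 = 3

Summary:
  λ = 2: algebraic multiplicity = 5, geometric multiplicity = 3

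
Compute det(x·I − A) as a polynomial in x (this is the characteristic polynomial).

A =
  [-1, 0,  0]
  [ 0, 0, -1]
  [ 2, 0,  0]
x^3 + x^2

Expanding det(x·I − A) (e.g. by cofactor expansion or by noting that A is similar to its Jordan form J, which has the same characteristic polynomial as A) gives
  χ_A(x) = x^3 + x^2
which factors as x^2*(x + 1). The eigenvalues (with algebraic multiplicities) are λ = -1 with multiplicity 1, λ = 0 with multiplicity 2.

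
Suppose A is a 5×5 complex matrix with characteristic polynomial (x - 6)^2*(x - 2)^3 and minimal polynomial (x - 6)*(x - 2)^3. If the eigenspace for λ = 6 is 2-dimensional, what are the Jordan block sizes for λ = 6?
Block sizes for λ = 6: [1, 1]

Step 1 — from the characteristic polynomial, algebraic multiplicity of λ = 6 is 2. From dim ker(A − (6)·I) = 2, there are exactly 2 Jordan blocks for λ = 6.
Step 2 — from the minimal polynomial, the factor (x − 6) tells us the largest block for λ = 6 has size 1.
Step 3 — with total size 2, 2 blocks, and largest block 1, the block sizes (in nonincreasing order) are [1, 1].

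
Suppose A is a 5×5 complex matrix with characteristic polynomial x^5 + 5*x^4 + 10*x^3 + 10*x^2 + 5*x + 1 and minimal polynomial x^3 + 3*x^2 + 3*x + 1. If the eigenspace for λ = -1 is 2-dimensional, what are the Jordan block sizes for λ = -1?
Block sizes for λ = -1: [3, 2]

Step 1 — from the characteristic polynomial, algebraic multiplicity of λ = -1 is 5. From dim ker(A − (-1)·I) = 2, there are exactly 2 Jordan blocks for λ = -1.
Step 2 — from the minimal polynomial, the factor (x + 1)^3 tells us the largest block for λ = -1 has size 3.
Step 3 — with total size 5, 2 blocks, and largest block 3, the block sizes (in nonincreasing order) are [3, 2].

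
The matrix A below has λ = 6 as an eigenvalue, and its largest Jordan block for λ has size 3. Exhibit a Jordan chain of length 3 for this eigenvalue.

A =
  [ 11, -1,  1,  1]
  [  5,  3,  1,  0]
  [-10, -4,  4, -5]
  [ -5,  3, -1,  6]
A Jordan chain for λ = 6 of length 3:
v_1 = (5, 0, -25, 0)ᵀ
v_2 = (5, 5, -10, -5)ᵀ
v_3 = (1, 0, 0, 0)ᵀ

Let N = A − (6)·I. We want v_3 with N^3 v_3 = 0 but N^2 v_3 ≠ 0; then v_{j-1} := N · v_j for j = 3, …, 2.

Pick v_3 = (1, 0, 0, 0)ᵀ.
Then v_2 = N · v_3 = (5, 5, -10, -5)ᵀ.
Then v_1 = N · v_2 = (5, 0, -25, 0)ᵀ.

Sanity check: (A − (6)·I) v_1 = (0, 0, 0, 0)ᵀ = 0. ✓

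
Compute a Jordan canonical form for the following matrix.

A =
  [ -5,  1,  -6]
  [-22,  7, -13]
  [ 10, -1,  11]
J_2(4) ⊕ J_1(5)

The characteristic polynomial is
  det(x·I − A) = x^3 - 13*x^2 + 56*x - 80 = (x - 5)*(x - 4)^2

Eigenvalues and multiplicities (the geometric multiplicity of λ is n − rank(A − λI), which equals the number of Jordan blocks for λ):
  λ = 4: algebraic multiplicity = 2, geometric multiplicity = 1
  λ = 5: algebraic multiplicity = 1, geometric multiplicity = 1

Determining the block sizes for each eigenvalue:
  λ = 4: one block (gm = 1), so the single block has size am = 2 → block sizes [2]
  λ = 5: one block (gm = 1), so the single block has size am = 1 → block sizes [1]

Assembling the blocks gives a Jordan form
J =
  [4, 1, 0]
  [0, 4, 0]
  [0, 0, 5]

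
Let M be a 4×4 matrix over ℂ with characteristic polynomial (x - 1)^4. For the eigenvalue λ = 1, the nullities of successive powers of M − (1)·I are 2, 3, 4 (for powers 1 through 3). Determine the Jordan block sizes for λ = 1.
Block sizes for λ = 1: [3, 1]

From the dimensions of kernels of powers, the number of Jordan blocks of size at least j is d_j − d_{j−1} where d_j = dim ker(N^j) (with d_0 = 0). Computing the differences gives [2, 1, 1].
The number of blocks of size exactly k is (#blocks of size ≥ k) − (#blocks of size ≥ k + 1), so the partition is: 1 block(s) of size 1, 1 block(s) of size 3.
In nonincreasing order the block sizes are [3, 1].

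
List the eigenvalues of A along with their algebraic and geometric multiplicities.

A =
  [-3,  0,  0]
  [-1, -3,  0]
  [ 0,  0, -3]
λ = -3: alg = 3, geom = 2

Step 1 — factor the characteristic polynomial to read off the algebraic multiplicities:
  χ_A(x) = (x + 3)^3

Step 2 — compute geometric multiplicities via the rank-nullity identity g(λ) = n − rank(A − λI):
  rank(A − (-3)·I) = 1, so dim ker(A − (-3)·I) = n − 1 = 2

Summary:
  λ = -3: algebraic multiplicity = 3, geometric multiplicity = 2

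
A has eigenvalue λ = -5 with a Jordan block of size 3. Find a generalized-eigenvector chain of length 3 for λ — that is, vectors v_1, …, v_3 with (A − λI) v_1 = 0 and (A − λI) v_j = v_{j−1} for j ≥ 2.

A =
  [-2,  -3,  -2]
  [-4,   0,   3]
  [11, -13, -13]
A Jordan chain for λ = -5 of length 3:
v_1 = (-1, 1, -3)ᵀ
v_2 = (3, -4, 11)ᵀ
v_3 = (1, 0, 0)ᵀ

Let N = A − (-5)·I. We want v_3 with N^3 v_3 = 0 but N^2 v_3 ≠ 0; then v_{j-1} := N · v_j for j = 3, …, 2.

Pick v_3 = (1, 0, 0)ᵀ.
Then v_2 = N · v_3 = (3, -4, 11)ᵀ.
Then v_1 = N · v_2 = (-1, 1, -3)ᵀ.

Sanity check: (A − (-5)·I) v_1 = (0, 0, 0)ᵀ = 0. ✓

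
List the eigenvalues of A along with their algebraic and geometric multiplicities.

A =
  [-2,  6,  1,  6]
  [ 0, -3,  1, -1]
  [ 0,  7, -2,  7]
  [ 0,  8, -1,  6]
λ = -2: alg = 3, geom = 2; λ = 5: alg = 1, geom = 1

Step 1 — factor the characteristic polynomial to read off the algebraic multiplicities:
  χ_A(x) = (x - 5)*(x + 2)^3

Step 2 — compute geometric multiplicities via the rank-nullity identity g(λ) = n − rank(A − λI):
  rank(A − (-2)·I) = 2, so dim ker(A − (-2)·I) = n − 2 = 2
  rank(A − (5)·I) = 3, so dim ker(A − (5)·I) = n − 3 = 1

Summary:
  λ = -2: algebraic multiplicity = 3, geometric multiplicity = 2
  λ = 5: algebraic multiplicity = 1, geometric multiplicity = 1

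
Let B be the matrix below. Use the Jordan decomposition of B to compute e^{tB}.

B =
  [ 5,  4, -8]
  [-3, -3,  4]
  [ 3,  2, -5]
e^{tB} =
  [6*t*exp(-t) + exp(-t), 4*t*exp(-t), -8*t*exp(-t)]
  [-3*t*exp(-t), -2*t*exp(-t) + exp(-t), 4*t*exp(-t)]
  [3*t*exp(-t), 2*t*exp(-t), -4*t*exp(-t) + exp(-t)]

Strategy: write B = P · J · P⁻¹ where J is a Jordan canonical form, so e^{tB} = P · e^{tJ} · P⁻¹, and e^{tJ} can be computed block-by-block.

B has Jordan form
J =
  [-1,  1,  0]
  [ 0, -1,  0]
  [ 0,  0, -1]
(up to reordering of blocks).

Per-block formulas:
  For a 2×2 Jordan block J_2(-1): exp(t · J_2(-1)) = e^(-1t)·(I + t·N), where N is the 2×2 nilpotent shift.
  For a 1×1 block at λ = -1: exp(t · [-1]) = [e^(-1t)].

After assembling e^{tJ} and conjugating by P, we get:

e^{tB} =
  [6*t*exp(-t) + exp(-t), 4*t*exp(-t), -8*t*exp(-t)]
  [-3*t*exp(-t), -2*t*exp(-t) + exp(-t), 4*t*exp(-t)]
  [3*t*exp(-t), 2*t*exp(-t), -4*t*exp(-t) + exp(-t)]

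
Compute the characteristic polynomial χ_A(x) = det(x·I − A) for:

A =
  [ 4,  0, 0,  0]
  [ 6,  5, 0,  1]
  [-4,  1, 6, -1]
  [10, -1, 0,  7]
x^4 - 22*x^3 + 180*x^2 - 648*x + 864

Expanding det(x·I − A) (e.g. by cofactor expansion or by noting that A is similar to its Jordan form J, which has the same characteristic polynomial as A) gives
  χ_A(x) = x^4 - 22*x^3 + 180*x^2 - 648*x + 864
which factors as (x - 6)^3*(x - 4). The eigenvalues (with algebraic multiplicities) are λ = 4 with multiplicity 1, λ = 6 with multiplicity 3.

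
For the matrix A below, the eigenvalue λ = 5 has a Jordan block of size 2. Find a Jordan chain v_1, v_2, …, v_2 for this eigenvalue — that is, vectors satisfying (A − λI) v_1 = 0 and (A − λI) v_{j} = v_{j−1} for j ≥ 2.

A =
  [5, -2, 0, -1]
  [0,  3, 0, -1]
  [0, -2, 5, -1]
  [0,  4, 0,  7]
A Jordan chain for λ = 5 of length 2:
v_1 = (-2, -2, -2, 4)ᵀ
v_2 = (0, 1, 0, 0)ᵀ

Let N = A − (5)·I. We want v_2 with N^2 v_2 = 0 but N^1 v_2 ≠ 0; then v_{j-1} := N · v_j for j = 2, …, 2.

Pick v_2 = (0, 1, 0, 0)ᵀ.
Then v_1 = N · v_2 = (-2, -2, -2, 4)ᵀ.

Sanity check: (A − (5)·I) v_1 = (0, 0, 0, 0)ᵀ = 0. ✓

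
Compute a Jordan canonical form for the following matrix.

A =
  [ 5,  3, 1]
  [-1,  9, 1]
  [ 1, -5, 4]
J_3(6)

The characteristic polynomial is
  det(x·I − A) = x^3 - 18*x^2 + 108*x - 216 = (x - 6)^3

Eigenvalues and multiplicities (the geometric multiplicity of λ is n − rank(A − λI), which equals the number of Jordan blocks for λ):
  λ = 6: algebraic multiplicity = 3, geometric multiplicity = 1

Determining the block sizes for each eigenvalue:
  λ = 6: one block (gm = 1), so the single block has size am = 3 → block sizes [3]

Assembling the blocks gives a Jordan form
J =
  [6, 1, 0]
  [0, 6, 1]
  [0, 0, 6]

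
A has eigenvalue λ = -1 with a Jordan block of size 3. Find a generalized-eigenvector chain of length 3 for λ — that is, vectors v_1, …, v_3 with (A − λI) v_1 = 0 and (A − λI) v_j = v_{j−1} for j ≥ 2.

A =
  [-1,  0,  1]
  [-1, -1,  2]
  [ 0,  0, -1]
A Jordan chain for λ = -1 of length 3:
v_1 = (0, -1, 0)ᵀ
v_2 = (1, 2, 0)ᵀ
v_3 = (0, 0, 1)ᵀ

Let N = A − (-1)·I. We want v_3 with N^3 v_3 = 0 but N^2 v_3 ≠ 0; then v_{j-1} := N · v_j for j = 3, …, 2.

Pick v_3 = (0, 0, 1)ᵀ.
Then v_2 = N · v_3 = (1, 2, 0)ᵀ.
Then v_1 = N · v_2 = (0, -1, 0)ᵀ.

Sanity check: (A − (-1)·I) v_1 = (0, 0, 0)ᵀ = 0. ✓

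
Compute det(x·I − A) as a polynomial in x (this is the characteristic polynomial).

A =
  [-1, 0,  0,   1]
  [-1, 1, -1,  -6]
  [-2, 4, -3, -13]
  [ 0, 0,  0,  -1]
x^4 + 4*x^3 + 6*x^2 + 4*x + 1

Expanding det(x·I − A) (e.g. by cofactor expansion or by noting that A is similar to its Jordan form J, which has the same characteristic polynomial as A) gives
  χ_A(x) = x^4 + 4*x^3 + 6*x^2 + 4*x + 1
which factors as (x + 1)^4. The eigenvalues (with algebraic multiplicities) are λ = -1 with multiplicity 4.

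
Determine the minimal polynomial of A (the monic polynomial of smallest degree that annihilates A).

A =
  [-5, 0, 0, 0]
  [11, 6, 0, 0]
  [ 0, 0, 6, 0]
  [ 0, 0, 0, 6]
x^2 - x - 30

The characteristic polynomial is χ_A(x) = (x - 6)^3*(x + 5), so the eigenvalues are known. The minimal polynomial is
  m_A(x) = Π_λ (x − λ)^{k_λ}
where k_λ is the size of the *largest* Jordan block for λ (equivalently, the smallest k with (A − λI)^k v = 0 for every generalised eigenvector v of λ).

  λ = -5: largest Jordan block has size 1, contributing (x + 5)
  λ = 6: largest Jordan block has size 1, contributing (x − 6)

So m_A(x) = (x - 6)*(x + 5) = x^2 - x - 30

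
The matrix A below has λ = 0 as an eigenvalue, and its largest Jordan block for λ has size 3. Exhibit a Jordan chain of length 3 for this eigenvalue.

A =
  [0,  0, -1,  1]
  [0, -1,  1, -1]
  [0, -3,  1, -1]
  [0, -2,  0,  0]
A Jordan chain for λ = 0 of length 3:
v_1 = (1, 0, 2, 2)ᵀ
v_2 = (0, -1, -3, -2)ᵀ
v_3 = (0, 1, 0, 0)ᵀ

Let N = A − (0)·I. We want v_3 with N^3 v_3 = 0 but N^2 v_3 ≠ 0; then v_{j-1} := N · v_j for j = 3, …, 2.

Pick v_3 = (0, 1, 0, 0)ᵀ.
Then v_2 = N · v_3 = (0, -1, -3, -2)ᵀ.
Then v_1 = N · v_2 = (1, 0, 2, 2)ᵀ.

Sanity check: (A − (0)·I) v_1 = (0, 0, 0, 0)ᵀ = 0. ✓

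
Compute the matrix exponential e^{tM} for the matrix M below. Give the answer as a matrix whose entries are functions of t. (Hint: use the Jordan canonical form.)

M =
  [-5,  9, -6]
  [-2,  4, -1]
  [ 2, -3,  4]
e^{tM} =
  [3*t^2*exp(t) - 6*t*exp(t) + exp(t), -9*t^2*exp(t)/2 + 9*t*exp(t), 9*t^2*exp(t)/2 - 6*t*exp(t)]
  [2*t^2*exp(t) - 2*t*exp(t), -3*t^2*exp(t) + 3*t*exp(t) + exp(t), 3*t^2*exp(t) - t*exp(t)]
  [2*t*exp(t), -3*t*exp(t), 3*t*exp(t) + exp(t)]

Strategy: write M = P · J · P⁻¹ where J is a Jordan canonical form, so e^{tM} = P · e^{tJ} · P⁻¹, and e^{tJ} can be computed block-by-block.

M has Jordan form
J =
  [1, 1, 0]
  [0, 1, 1]
  [0, 0, 1]
(up to reordering of blocks).

Per-block formulas:
  For a 3×3 Jordan block J_3(1): exp(t · J_3(1)) = e^(1t)·(I + t·N + (t^2/2)·N^2), where N is the 3×3 nilpotent shift.

After assembling e^{tJ} and conjugating by P, we get:

e^{tM} =
  [3*t^2*exp(t) - 6*t*exp(t) + exp(t), -9*t^2*exp(t)/2 + 9*t*exp(t), 9*t^2*exp(t)/2 - 6*t*exp(t)]
  [2*t^2*exp(t) - 2*t*exp(t), -3*t^2*exp(t) + 3*t*exp(t) + exp(t), 3*t^2*exp(t) - t*exp(t)]
  [2*t*exp(t), -3*t*exp(t), 3*t*exp(t) + exp(t)]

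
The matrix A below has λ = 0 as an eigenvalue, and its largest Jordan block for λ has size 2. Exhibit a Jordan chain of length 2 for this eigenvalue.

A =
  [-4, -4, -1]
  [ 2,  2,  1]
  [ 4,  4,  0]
A Jordan chain for λ = 0 of length 2:
v_1 = (-1, 1, 0)ᵀ
v_2 = (0, 0, 1)ᵀ

Let N = A − (0)·I. We want v_2 with N^2 v_2 = 0 but N^1 v_2 ≠ 0; then v_{j-1} := N · v_j for j = 2, …, 2.

Pick v_2 = (0, 0, 1)ᵀ.
Then v_1 = N · v_2 = (-1, 1, 0)ᵀ.

Sanity check: (A − (0)·I) v_1 = (0, 0, 0)ᵀ = 0. ✓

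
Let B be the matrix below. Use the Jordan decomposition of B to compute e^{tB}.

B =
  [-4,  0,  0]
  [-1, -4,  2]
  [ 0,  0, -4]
e^{tB} =
  [exp(-4*t), 0, 0]
  [-t*exp(-4*t), exp(-4*t), 2*t*exp(-4*t)]
  [0, 0, exp(-4*t)]

Strategy: write B = P · J · P⁻¹ where J is a Jordan canonical form, so e^{tB} = P · e^{tJ} · P⁻¹, and e^{tJ} can be computed block-by-block.

B has Jordan form
J =
  [-4,  1,  0]
  [ 0, -4,  0]
  [ 0,  0, -4]
(up to reordering of blocks).

Per-block formulas:
  For a 1×1 block at λ = -4: exp(t · [-4]) = [e^(-4t)].
  For a 2×2 Jordan block J_2(-4): exp(t · J_2(-4)) = e^(-4t)·(I + t·N), where N is the 2×2 nilpotent shift.

After assembling e^{tJ} and conjugating by P, we get:

e^{tB} =
  [exp(-4*t), 0, 0]
  [-t*exp(-4*t), exp(-4*t), 2*t*exp(-4*t)]
  [0, 0, exp(-4*t)]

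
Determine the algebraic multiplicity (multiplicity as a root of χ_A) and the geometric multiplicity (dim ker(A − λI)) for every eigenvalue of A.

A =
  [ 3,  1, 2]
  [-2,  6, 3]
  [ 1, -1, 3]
λ = 4: alg = 3, geom = 1

Step 1 — factor the characteristic polynomial to read off the algebraic multiplicities:
  χ_A(x) = (x - 4)^3

Step 2 — compute geometric multiplicities via the rank-nullity identity g(λ) = n − rank(A − λI):
  rank(A − (4)·I) = 2, so dim ker(A − (4)·I) = n − 2 = 1

Summary:
  λ = 4: algebraic multiplicity = 3, geometric multiplicity = 1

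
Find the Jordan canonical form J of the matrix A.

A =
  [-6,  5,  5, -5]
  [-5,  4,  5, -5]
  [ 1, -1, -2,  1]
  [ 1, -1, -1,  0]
J_2(-1) ⊕ J_1(-1) ⊕ J_1(-1)

The characteristic polynomial is
  det(x·I − A) = x^4 + 4*x^3 + 6*x^2 + 4*x + 1 = (x + 1)^4

Eigenvalues and multiplicities (the geometric multiplicity of λ is n − rank(A − λI), which equals the number of Jordan blocks for λ):
  λ = -1: algebraic multiplicity = 4, geometric multiplicity = 3

Determining the block sizes for each eigenvalue:
  λ = -1: 3 blocks summing to 4 forces exactly one block of size 2 and the rest size 1 → block sizes [2, 1, 1]

Assembling the blocks gives a Jordan form
J =
  [-1,  1,  0,  0]
  [ 0, -1,  0,  0]
  [ 0,  0, -1,  0]
  [ 0,  0,  0, -1]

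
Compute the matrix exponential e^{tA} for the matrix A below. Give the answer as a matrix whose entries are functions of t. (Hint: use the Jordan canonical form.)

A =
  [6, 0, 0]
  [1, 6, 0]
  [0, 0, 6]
e^{tA} =
  [exp(6*t), 0, 0]
  [t*exp(6*t), exp(6*t), 0]
  [0, 0, exp(6*t)]

Strategy: write A = P · J · P⁻¹ where J is a Jordan canonical form, so e^{tA} = P · e^{tJ} · P⁻¹, and e^{tJ} can be computed block-by-block.

A has Jordan form
J =
  [6, 1, 0]
  [0, 6, 0]
  [0, 0, 6]
(up to reordering of blocks).

Per-block formulas:
  For a 1×1 block at λ = 6: exp(t · [6]) = [e^(6t)].
  For a 2×2 Jordan block J_2(6): exp(t · J_2(6)) = e^(6t)·(I + t·N), where N is the 2×2 nilpotent shift.

After assembling e^{tJ} and conjugating by P, we get:

e^{tA} =
  [exp(6*t), 0, 0]
  [t*exp(6*t), exp(6*t), 0]
  [0, 0, exp(6*t)]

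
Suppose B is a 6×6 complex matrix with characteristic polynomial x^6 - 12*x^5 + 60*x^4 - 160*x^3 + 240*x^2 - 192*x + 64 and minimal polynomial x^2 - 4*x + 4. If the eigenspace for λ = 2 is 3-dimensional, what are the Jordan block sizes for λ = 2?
Block sizes for λ = 2: [2, 2, 2]

Step 1 — from the characteristic polynomial, algebraic multiplicity of λ = 2 is 6. From dim ker(B − (2)·I) = 3, there are exactly 3 Jordan blocks for λ = 2.
Step 2 — from the minimal polynomial, the factor (x − 2)^2 tells us the largest block for λ = 2 has size 2.
Step 3 — with total size 6, 3 blocks, and largest block 2, the block sizes (in nonincreasing order) are [2, 2, 2].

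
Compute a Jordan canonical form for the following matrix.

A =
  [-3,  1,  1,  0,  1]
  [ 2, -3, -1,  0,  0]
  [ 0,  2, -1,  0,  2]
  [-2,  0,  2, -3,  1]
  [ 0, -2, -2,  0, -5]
J_3(-3) ⊕ J_2(-3)

The characteristic polynomial is
  det(x·I − A) = x^5 + 15*x^4 + 90*x^3 + 270*x^2 + 405*x + 243 = (x + 3)^5

Eigenvalues and multiplicities (the geometric multiplicity of λ is n − rank(A − λI), which equals the number of Jordan blocks for λ):
  λ = -3: algebraic multiplicity = 5, geometric multiplicity = 2

Determining the block sizes for each eigenvalue:
  λ = -3: with am = 5 and gm = 2, the partition is not yet determined (e.g. several partitions of 5 into 2 parts exist). Let N = A − (-3)·I. Computing rank(N^1) = 3, rank(N^2) = 1, rank(N^3) = 0; the number of blocks of size ≥ j is rank(N^{j−1}) − rank(N^j), giving [2, 2, 1]. So we have 1 block(s) of size 3, 1 block(s) of size 2 → block sizes [3, 2]

Assembling the blocks gives a Jordan form
J =
  [-3,  1,  0,  0,  0]
  [ 0, -3,  1,  0,  0]
  [ 0,  0, -3,  0,  0]
  [ 0,  0,  0, -3,  1]
  [ 0,  0,  0,  0, -3]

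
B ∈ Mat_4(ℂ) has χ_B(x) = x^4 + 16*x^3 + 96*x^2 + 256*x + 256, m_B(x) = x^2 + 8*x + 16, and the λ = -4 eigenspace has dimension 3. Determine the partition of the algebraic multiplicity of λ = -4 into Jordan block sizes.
Block sizes for λ = -4: [2, 1, 1]

Step 1 — from the characteristic polynomial, algebraic multiplicity of λ = -4 is 4. From dim ker(B − (-4)·I) = 3, there are exactly 3 Jordan blocks for λ = -4.
Step 2 — from the minimal polynomial, the factor (x + 4)^2 tells us the largest block for λ = -4 has size 2.
Step 3 — with total size 4, 3 blocks, and largest block 2, the block sizes (in nonincreasing order) are [2, 1, 1].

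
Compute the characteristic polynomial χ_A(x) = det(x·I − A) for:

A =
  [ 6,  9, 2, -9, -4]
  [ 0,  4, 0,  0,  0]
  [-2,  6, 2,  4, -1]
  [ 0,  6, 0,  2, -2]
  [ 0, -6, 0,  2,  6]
x^5 - 20*x^4 + 160*x^3 - 640*x^2 + 1280*x - 1024

Expanding det(x·I − A) (e.g. by cofactor expansion or by noting that A is similar to its Jordan form J, which has the same characteristic polynomial as A) gives
  χ_A(x) = x^5 - 20*x^4 + 160*x^3 - 640*x^2 + 1280*x - 1024
which factors as (x - 4)^5. The eigenvalues (with algebraic multiplicities) are λ = 4 with multiplicity 5.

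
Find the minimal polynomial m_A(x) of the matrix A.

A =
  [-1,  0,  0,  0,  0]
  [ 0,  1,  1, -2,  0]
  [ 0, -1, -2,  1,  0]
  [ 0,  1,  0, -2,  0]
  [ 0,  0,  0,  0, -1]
x^3 + 3*x^2 + 3*x + 1

The characteristic polynomial is χ_A(x) = (x + 1)^5, so the eigenvalues are known. The minimal polynomial is
  m_A(x) = Π_λ (x − λ)^{k_λ}
where k_λ is the size of the *largest* Jordan block for λ (equivalently, the smallest k with (A − λI)^k v = 0 for every generalised eigenvector v of λ).

  λ = -1: largest Jordan block has size 3, contributing (x + 1)^3

So m_A(x) = (x + 1)^3 = x^3 + 3*x^2 + 3*x + 1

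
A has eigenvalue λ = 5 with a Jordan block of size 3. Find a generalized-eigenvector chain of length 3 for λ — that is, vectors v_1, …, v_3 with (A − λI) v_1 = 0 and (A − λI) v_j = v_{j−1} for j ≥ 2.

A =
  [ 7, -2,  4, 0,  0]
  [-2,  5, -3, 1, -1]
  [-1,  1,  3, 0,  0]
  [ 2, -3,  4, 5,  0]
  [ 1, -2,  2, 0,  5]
A Jordan chain for λ = 5 of length 3:
v_1 = (4, 0, -2, 6, 4)ᵀ
v_2 = (2, -2, -1, 2, 1)ᵀ
v_3 = (1, 0, 0, 0, 0)ᵀ

Let N = A − (5)·I. We want v_3 with N^3 v_3 = 0 but N^2 v_3 ≠ 0; then v_{j-1} := N · v_j for j = 3, …, 2.

Pick v_3 = (1, 0, 0, 0, 0)ᵀ.
Then v_2 = N · v_3 = (2, -2, -1, 2, 1)ᵀ.
Then v_1 = N · v_2 = (4, 0, -2, 6, 4)ᵀ.

Sanity check: (A − (5)·I) v_1 = (0, 0, 0, 0, 0)ᵀ = 0. ✓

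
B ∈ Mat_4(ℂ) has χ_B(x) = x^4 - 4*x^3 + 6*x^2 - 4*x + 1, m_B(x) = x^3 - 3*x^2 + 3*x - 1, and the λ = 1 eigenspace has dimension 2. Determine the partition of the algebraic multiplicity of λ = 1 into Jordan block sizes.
Block sizes for λ = 1: [3, 1]

Step 1 — from the characteristic polynomial, algebraic multiplicity of λ = 1 is 4. From dim ker(B − (1)·I) = 2, there are exactly 2 Jordan blocks for λ = 1.
Step 2 — from the minimal polynomial, the factor (x − 1)^3 tells us the largest block for λ = 1 has size 3.
Step 3 — with total size 4, 2 blocks, and largest block 3, the block sizes (in nonincreasing order) are [3, 1].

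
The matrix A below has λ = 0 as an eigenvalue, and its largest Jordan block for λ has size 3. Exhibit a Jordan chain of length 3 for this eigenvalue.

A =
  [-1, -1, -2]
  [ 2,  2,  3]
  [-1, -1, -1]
A Jordan chain for λ = 0 of length 3:
v_1 = (1, -1, 0)ᵀ
v_2 = (-1, 2, -1)ᵀ
v_3 = (1, 0, 0)ᵀ

Let N = A − (0)·I. We want v_3 with N^3 v_3 = 0 but N^2 v_3 ≠ 0; then v_{j-1} := N · v_j for j = 3, …, 2.

Pick v_3 = (1, 0, 0)ᵀ.
Then v_2 = N · v_3 = (-1, 2, -1)ᵀ.
Then v_1 = N · v_2 = (1, -1, 0)ᵀ.

Sanity check: (A − (0)·I) v_1 = (0, 0, 0)ᵀ = 0. ✓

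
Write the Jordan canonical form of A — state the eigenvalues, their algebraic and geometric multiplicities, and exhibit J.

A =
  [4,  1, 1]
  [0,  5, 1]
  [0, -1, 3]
J_2(4) ⊕ J_1(4)

The characteristic polynomial is
  det(x·I − A) = x^3 - 12*x^2 + 48*x - 64 = (x - 4)^3

Eigenvalues and multiplicities (the geometric multiplicity of λ is n − rank(A − λI), which equals the number of Jordan blocks for λ):
  λ = 4: algebraic multiplicity = 3, geometric multiplicity = 2

Determining the block sizes for each eigenvalue:
  λ = 4: 2 blocks summing to 3 forces exactly one block of size 2 and the rest size 1 → block sizes [2, 1]

Assembling the blocks gives a Jordan form
J =
  [4, 1, 0]
  [0, 4, 0]
  [0, 0, 4]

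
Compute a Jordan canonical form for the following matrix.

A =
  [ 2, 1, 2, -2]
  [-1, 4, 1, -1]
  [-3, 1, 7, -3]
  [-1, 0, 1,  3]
J_3(4) ⊕ J_1(4)

The characteristic polynomial is
  det(x·I − A) = x^4 - 16*x^3 + 96*x^2 - 256*x + 256 = (x - 4)^4

Eigenvalues and multiplicities (the geometric multiplicity of λ is n − rank(A − λI), which equals the number of Jordan blocks for λ):
  λ = 4: algebraic multiplicity = 4, geometric multiplicity = 2

Determining the block sizes for each eigenvalue:
  λ = 4: with am = 4 and gm = 2, the partition is not yet determined (e.g. several partitions of 4 into 2 parts exist). Let N = A − (4)·I. Computing rank(N^1) = 2, rank(N^2) = 1, rank(N^3) = 0; the number of blocks of size ≥ j is rank(N^{j−1}) − rank(N^j), giving [2, 1, 1]. So we have 1 block(s) of size 3, 1 block(s) of size 1 → block sizes [3, 1]

Assembling the blocks gives a Jordan form
J =
  [4, 1, 0, 0]
  [0, 4, 1, 0]
  [0, 0, 4, 0]
  [0, 0, 0, 4]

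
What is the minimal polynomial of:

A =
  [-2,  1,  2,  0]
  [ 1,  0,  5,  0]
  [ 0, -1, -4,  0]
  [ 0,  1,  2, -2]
x^3 + 6*x^2 + 12*x + 8

The characteristic polynomial is χ_A(x) = (x + 2)^4, so the eigenvalues are known. The minimal polynomial is
  m_A(x) = Π_λ (x − λ)^{k_λ}
where k_λ is the size of the *largest* Jordan block for λ (equivalently, the smallest k with (A − λI)^k v = 0 for every generalised eigenvector v of λ).

  λ = -2: largest Jordan block has size 3, contributing (x + 2)^3

So m_A(x) = (x + 2)^3 = x^3 + 6*x^2 + 12*x + 8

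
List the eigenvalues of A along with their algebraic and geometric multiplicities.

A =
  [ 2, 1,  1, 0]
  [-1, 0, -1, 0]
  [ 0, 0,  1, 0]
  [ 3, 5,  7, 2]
λ = 1: alg = 3, geom = 2; λ = 2: alg = 1, geom = 1

Step 1 — factor the characteristic polynomial to read off the algebraic multiplicities:
  χ_A(x) = (x - 2)*(x - 1)^3

Step 2 — compute geometric multiplicities via the rank-nullity identity g(λ) = n − rank(A − λI):
  rank(A − (1)·I) = 2, so dim ker(A − (1)·I) = n − 2 = 2
  rank(A − (2)·I) = 3, so dim ker(A − (2)·I) = n − 3 = 1

Summary:
  λ = 1: algebraic multiplicity = 3, geometric multiplicity = 2
  λ = 2: algebraic multiplicity = 1, geometric multiplicity = 1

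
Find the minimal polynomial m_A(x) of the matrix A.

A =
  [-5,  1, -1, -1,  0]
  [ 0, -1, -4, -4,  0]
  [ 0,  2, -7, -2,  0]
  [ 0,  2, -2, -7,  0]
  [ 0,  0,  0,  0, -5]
x^2 + 10*x + 25

The characteristic polynomial is χ_A(x) = (x + 5)^5, so the eigenvalues are known. The minimal polynomial is
  m_A(x) = Π_λ (x − λ)^{k_λ}
where k_λ is the size of the *largest* Jordan block for λ (equivalently, the smallest k with (A − λI)^k v = 0 for every generalised eigenvector v of λ).

  λ = -5: largest Jordan block has size 2, contributing (x + 5)^2

So m_A(x) = (x + 5)^2 = x^2 + 10*x + 25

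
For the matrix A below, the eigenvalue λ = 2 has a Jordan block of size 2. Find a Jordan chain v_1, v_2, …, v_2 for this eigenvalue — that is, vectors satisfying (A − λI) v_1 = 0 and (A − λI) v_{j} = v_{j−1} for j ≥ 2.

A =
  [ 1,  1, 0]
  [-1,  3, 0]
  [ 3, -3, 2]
A Jordan chain for λ = 2 of length 2:
v_1 = (-1, -1, 3)ᵀ
v_2 = (1, 0, 0)ᵀ

Let N = A − (2)·I. We want v_2 with N^2 v_2 = 0 but N^1 v_2 ≠ 0; then v_{j-1} := N · v_j for j = 2, …, 2.

Pick v_2 = (1, 0, 0)ᵀ.
Then v_1 = N · v_2 = (-1, -1, 3)ᵀ.

Sanity check: (A − (2)·I) v_1 = (0, 0, 0)ᵀ = 0. ✓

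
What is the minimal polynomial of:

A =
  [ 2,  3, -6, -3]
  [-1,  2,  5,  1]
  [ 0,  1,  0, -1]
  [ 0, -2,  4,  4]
x^3 - 6*x^2 + 12*x - 8

The characteristic polynomial is χ_A(x) = (x - 2)^4, so the eigenvalues are known. The minimal polynomial is
  m_A(x) = Π_λ (x − λ)^{k_λ}
where k_λ is the size of the *largest* Jordan block for λ (equivalently, the smallest k with (A − λI)^k v = 0 for every generalised eigenvector v of λ).

  λ = 2: largest Jordan block has size 3, contributing (x − 2)^3

So m_A(x) = (x - 2)^3 = x^3 - 6*x^2 + 12*x - 8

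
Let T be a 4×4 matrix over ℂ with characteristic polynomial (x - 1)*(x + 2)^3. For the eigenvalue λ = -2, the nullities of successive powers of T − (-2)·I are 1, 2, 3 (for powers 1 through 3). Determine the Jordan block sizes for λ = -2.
Block sizes for λ = -2: [3]

From the dimensions of kernels of powers, the number of Jordan blocks of size at least j is d_j − d_{j−1} where d_j = dim ker(N^j) (with d_0 = 0). Computing the differences gives [1, 1, 1].
The number of blocks of size exactly k is (#blocks of size ≥ k) − (#blocks of size ≥ k + 1), so the partition is: 1 block(s) of size 3.
In nonincreasing order the block sizes are [3].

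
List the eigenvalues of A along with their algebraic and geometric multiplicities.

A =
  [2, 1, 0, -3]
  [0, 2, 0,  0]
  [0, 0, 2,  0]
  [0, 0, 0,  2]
λ = 2: alg = 4, geom = 3

Step 1 — factor the characteristic polynomial to read off the algebraic multiplicities:
  χ_A(x) = (x - 2)^4

Step 2 — compute geometric multiplicities via the rank-nullity identity g(λ) = n − rank(A − λI):
  rank(A − (2)·I) = 1, so dim ker(A − (2)·I) = n − 1 = 3

Summary:
  λ = 2: algebraic multiplicity = 4, geometric multiplicity = 3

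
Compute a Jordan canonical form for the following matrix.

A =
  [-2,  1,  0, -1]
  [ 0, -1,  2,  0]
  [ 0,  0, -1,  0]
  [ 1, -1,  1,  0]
J_3(-1) ⊕ J_1(-1)

The characteristic polynomial is
  det(x·I − A) = x^4 + 4*x^3 + 6*x^2 + 4*x + 1 = (x + 1)^4

Eigenvalues and multiplicities (the geometric multiplicity of λ is n − rank(A − λI), which equals the number of Jordan blocks for λ):
  λ = -1: algebraic multiplicity = 4, geometric multiplicity = 2

Determining the block sizes for each eigenvalue:
  λ = -1: with am = 4 and gm = 2, the partition is not yet determined (e.g. several partitions of 4 into 2 parts exist). Let N = A − (-1)·I. Computing rank(N^1) = 2, rank(N^2) = 1, rank(N^3) = 0; the number of blocks of size ≥ j is rank(N^{j−1}) − rank(N^j), giving [2, 1, 1]. So we have 1 block(s) of size 3, 1 block(s) of size 1 → block sizes [3, 1]

Assembling the blocks gives a Jordan form
J =
  [-1,  1,  0,  0]
  [ 0, -1,  1,  0]
  [ 0,  0, -1,  0]
  [ 0,  0,  0, -1]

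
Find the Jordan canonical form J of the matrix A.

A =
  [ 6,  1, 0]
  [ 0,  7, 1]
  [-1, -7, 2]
J_3(5)

The characteristic polynomial is
  det(x·I − A) = x^3 - 15*x^2 + 75*x - 125 = (x - 5)^3

Eigenvalues and multiplicities (the geometric multiplicity of λ is n − rank(A − λI), which equals the number of Jordan blocks for λ):
  λ = 5: algebraic multiplicity = 3, geometric multiplicity = 1

Determining the block sizes for each eigenvalue:
  λ = 5: one block (gm = 1), so the single block has size am = 3 → block sizes [3]

Assembling the blocks gives a Jordan form
J =
  [5, 1, 0]
  [0, 5, 1]
  [0, 0, 5]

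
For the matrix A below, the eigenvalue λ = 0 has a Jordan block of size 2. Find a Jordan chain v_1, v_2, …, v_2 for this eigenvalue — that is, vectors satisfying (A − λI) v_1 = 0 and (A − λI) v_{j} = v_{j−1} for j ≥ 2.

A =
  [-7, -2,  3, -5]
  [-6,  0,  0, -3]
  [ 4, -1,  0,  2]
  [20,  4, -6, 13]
A Jordan chain for λ = 0 of length 2:
v_1 = (1, 0, -1, -2)ᵀ
v_2 = (0, 1, 1, 0)ᵀ

Let N = A − (0)·I. We want v_2 with N^2 v_2 = 0 but N^1 v_2 ≠ 0; then v_{j-1} := N · v_j for j = 2, …, 2.

Pick v_2 = (0, 1, 1, 0)ᵀ.
Then v_1 = N · v_2 = (1, 0, -1, -2)ᵀ.

Sanity check: (A − (0)·I) v_1 = (0, 0, 0, 0)ᵀ = 0. ✓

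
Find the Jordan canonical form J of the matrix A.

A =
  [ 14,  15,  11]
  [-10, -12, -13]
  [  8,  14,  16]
J_3(6)

The characteristic polynomial is
  det(x·I − A) = x^3 - 18*x^2 + 108*x - 216 = (x - 6)^3

Eigenvalues and multiplicities (the geometric multiplicity of λ is n − rank(A − λI), which equals the number of Jordan blocks for λ):
  λ = 6: algebraic multiplicity = 3, geometric multiplicity = 1

Determining the block sizes for each eigenvalue:
  λ = 6: one block (gm = 1), so the single block has size am = 3 → block sizes [3]

Assembling the blocks gives a Jordan form
J =
  [6, 1, 0]
  [0, 6, 1]
  [0, 0, 6]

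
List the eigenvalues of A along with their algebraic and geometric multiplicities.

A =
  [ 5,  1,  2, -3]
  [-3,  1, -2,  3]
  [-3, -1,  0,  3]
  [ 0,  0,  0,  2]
λ = 2: alg = 4, geom = 3

Step 1 — factor the characteristic polynomial to read off the algebraic multiplicities:
  χ_A(x) = (x - 2)^4

Step 2 — compute geometric multiplicities via the rank-nullity identity g(λ) = n − rank(A − λI):
  rank(A − (2)·I) = 1, so dim ker(A − (2)·I) = n − 1 = 3

Summary:
  λ = 2: algebraic multiplicity = 4, geometric multiplicity = 3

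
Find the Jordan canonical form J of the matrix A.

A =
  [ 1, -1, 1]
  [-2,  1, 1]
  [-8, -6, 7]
J_3(3)

The characteristic polynomial is
  det(x·I − A) = x^3 - 9*x^2 + 27*x - 27 = (x - 3)^3

Eigenvalues and multiplicities (the geometric multiplicity of λ is n − rank(A − λI), which equals the number of Jordan blocks for λ):
  λ = 3: algebraic multiplicity = 3, geometric multiplicity = 1

Determining the block sizes for each eigenvalue:
  λ = 3: one block (gm = 1), so the single block has size am = 3 → block sizes [3]

Assembling the blocks gives a Jordan form
J =
  [3, 1, 0]
  [0, 3, 1]
  [0, 0, 3]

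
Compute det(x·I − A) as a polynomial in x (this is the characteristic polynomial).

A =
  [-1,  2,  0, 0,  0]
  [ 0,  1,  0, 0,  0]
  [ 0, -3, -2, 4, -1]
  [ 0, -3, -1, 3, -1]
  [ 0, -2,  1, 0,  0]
x^5 - x^4 - 2*x^3 + 2*x^2 + x - 1

Expanding det(x·I − A) (e.g. by cofactor expansion or by noting that A is similar to its Jordan form J, which has the same characteristic polynomial as A) gives
  χ_A(x) = x^5 - x^4 - 2*x^3 + 2*x^2 + x - 1
which factors as (x - 1)^3*(x + 1)^2. The eigenvalues (with algebraic multiplicities) are λ = -1 with multiplicity 2, λ = 1 with multiplicity 3.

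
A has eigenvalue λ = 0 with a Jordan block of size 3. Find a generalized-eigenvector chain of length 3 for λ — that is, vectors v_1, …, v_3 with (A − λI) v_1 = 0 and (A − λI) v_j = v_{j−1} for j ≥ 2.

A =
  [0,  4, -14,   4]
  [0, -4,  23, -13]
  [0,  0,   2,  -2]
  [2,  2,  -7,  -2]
A Jordan chain for λ = 0 of length 3:
v_1 = (-8, -10, -4, -4)ᵀ
v_2 = (4, -4, 0, 2)ᵀ
v_3 = (0, 1, 0, 0)ᵀ

Let N = A − (0)·I. We want v_3 with N^3 v_3 = 0 but N^2 v_3 ≠ 0; then v_{j-1} := N · v_j for j = 3, …, 2.

Pick v_3 = (0, 1, 0, 0)ᵀ.
Then v_2 = N · v_3 = (4, -4, 0, 2)ᵀ.
Then v_1 = N · v_2 = (-8, -10, -4, -4)ᵀ.

Sanity check: (A − (0)·I) v_1 = (0, 0, 0, 0)ᵀ = 0. ✓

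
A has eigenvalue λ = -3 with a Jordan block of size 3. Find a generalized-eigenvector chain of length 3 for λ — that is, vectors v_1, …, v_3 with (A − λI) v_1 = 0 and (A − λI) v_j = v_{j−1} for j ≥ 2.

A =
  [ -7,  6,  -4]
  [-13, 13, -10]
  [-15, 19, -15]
A Jordan chain for λ = -3 of length 3:
v_1 = (-2, -6, -7)ᵀ
v_2 = (-4, -13, -15)ᵀ
v_3 = (1, 0, 0)ᵀ

Let N = A − (-3)·I. We want v_3 with N^3 v_3 = 0 but N^2 v_3 ≠ 0; then v_{j-1} := N · v_j for j = 3, …, 2.

Pick v_3 = (1, 0, 0)ᵀ.
Then v_2 = N · v_3 = (-4, -13, -15)ᵀ.
Then v_1 = N · v_2 = (-2, -6, -7)ᵀ.

Sanity check: (A − (-3)·I) v_1 = (0, 0, 0)ᵀ = 0. ✓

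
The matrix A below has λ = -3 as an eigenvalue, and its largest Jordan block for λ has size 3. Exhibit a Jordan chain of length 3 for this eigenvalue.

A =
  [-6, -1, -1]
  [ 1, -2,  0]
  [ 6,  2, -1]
A Jordan chain for λ = -3 of length 3:
v_1 = (2, -2, -4)ᵀ
v_2 = (-3, 1, 6)ᵀ
v_3 = (1, 0, 0)ᵀ

Let N = A − (-3)·I. We want v_3 with N^3 v_3 = 0 but N^2 v_3 ≠ 0; then v_{j-1} := N · v_j for j = 3, …, 2.

Pick v_3 = (1, 0, 0)ᵀ.
Then v_2 = N · v_3 = (-3, 1, 6)ᵀ.
Then v_1 = N · v_2 = (2, -2, -4)ᵀ.

Sanity check: (A − (-3)·I) v_1 = (0, 0, 0)ᵀ = 0. ✓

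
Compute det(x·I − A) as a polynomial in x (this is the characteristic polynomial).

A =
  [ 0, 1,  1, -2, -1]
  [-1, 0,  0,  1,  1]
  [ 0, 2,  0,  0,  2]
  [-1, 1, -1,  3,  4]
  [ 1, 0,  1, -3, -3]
x^5

Expanding det(x·I − A) (e.g. by cofactor expansion or by noting that A is similar to its Jordan form J, which has the same characteristic polynomial as A) gives
  χ_A(x) = x^5
which factors as x^5. The eigenvalues (with algebraic multiplicities) are λ = 0 with multiplicity 5.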